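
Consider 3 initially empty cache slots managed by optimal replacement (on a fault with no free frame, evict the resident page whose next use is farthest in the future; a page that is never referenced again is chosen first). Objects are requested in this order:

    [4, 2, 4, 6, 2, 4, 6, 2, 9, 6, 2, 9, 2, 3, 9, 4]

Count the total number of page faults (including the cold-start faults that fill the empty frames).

4: miss, frames (4)
2: miss, frames (4 2)
4: hit
6: miss, frames (4 2 6)
2: hit
4: hit
6: hit
2: hit
9: miss, evict 4, frames (2 6 9)
6: hit
2: hit
9: hit
2: hit
3: miss, evict 6, frames (2 9 3)
9: hit
4: miss, evict 3, frames (2 9 4)
Page faults: 6.

6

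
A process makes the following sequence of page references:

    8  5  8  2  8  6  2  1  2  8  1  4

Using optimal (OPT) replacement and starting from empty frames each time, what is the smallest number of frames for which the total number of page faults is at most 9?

f=1: 12 faults
f=2: 7 faults
f=3: 6 faults
f=4: 6 faults
f=5: 6 faults
f=6: 6 faults
Smallest f with faults ≤ 9 is 2.

2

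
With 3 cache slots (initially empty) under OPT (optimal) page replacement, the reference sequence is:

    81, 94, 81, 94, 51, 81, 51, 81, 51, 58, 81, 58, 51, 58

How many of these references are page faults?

81 → fault, frames (81)
94 → fault, frames (81 94)
81 → hit
94 → hit
51 → fault, frames (81 94 51)
81 → hit
51 → hit
81 → hit
51 → hit
58 → fault, evict 94, frames (81 51 58)
81 → hit
58 → hit
51 → hit
58 → hit
Page faults: 4.

4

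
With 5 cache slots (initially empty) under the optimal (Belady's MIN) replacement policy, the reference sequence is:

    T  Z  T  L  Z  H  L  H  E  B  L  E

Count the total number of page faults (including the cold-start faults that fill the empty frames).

6

T → miss, frames {T}
Z → miss, frames {T,Z}
T → hit
L → miss, frames {T,Z,L}
Z → hit
H → miss, frames {T,Z,L,H}
L → hit
H → hit
E → miss, frames {T,Z,L,H,E}
B → miss, evict H, frames {T,Z,L,E,B}
L → hit
E → hit
Page faults: 6.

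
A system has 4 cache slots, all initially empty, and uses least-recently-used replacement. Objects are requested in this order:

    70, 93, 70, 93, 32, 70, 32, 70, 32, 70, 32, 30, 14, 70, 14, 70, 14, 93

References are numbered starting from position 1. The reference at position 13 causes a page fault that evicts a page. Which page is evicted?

93

pos 1: 70 → fault, frames [70]
pos 2: 93 → fault, frames [70, 93]
pos 3: 70 → hit
pos 4: 93 → hit
pos 5: 32 → fault, frames [70, 93, 32]
pos 6: 70 → hit
pos 7: 32 → hit
pos 8: 70 → hit
pos 9: 32 → hit
pos 10: 70 → hit
pos 11: 32 → hit
pos 12: 30 → fault, frames [93, 70, 32, 30]
pos 13: 14 → fault, evict 93, frames [70, 32, 30, 14]
At position 13, page 93 is evicted.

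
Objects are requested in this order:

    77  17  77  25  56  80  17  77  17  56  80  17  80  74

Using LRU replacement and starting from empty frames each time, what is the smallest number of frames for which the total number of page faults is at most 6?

5

f=1: 14 faults
f=2: 11 faults
f=3: 10 faults
f=4: 8 faults
f=5: 6 faults
f=6: 6 faults
Smallest f with faults ≤ 6 is 5.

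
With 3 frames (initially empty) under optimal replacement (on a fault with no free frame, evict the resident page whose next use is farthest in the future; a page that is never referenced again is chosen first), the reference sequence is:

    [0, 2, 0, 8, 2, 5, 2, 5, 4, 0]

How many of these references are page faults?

0 -> miss, frames (0)
2 -> miss, frames (0 2)
0 -> hit
8 -> miss, frames (0 2 8)
2 -> hit
5 -> miss, evict 8, frames (0 2 5)
2 -> hit
5 -> hit
4 -> miss, evict 5, frames (0 2 4)
0 -> hit
Page faults: 5.

5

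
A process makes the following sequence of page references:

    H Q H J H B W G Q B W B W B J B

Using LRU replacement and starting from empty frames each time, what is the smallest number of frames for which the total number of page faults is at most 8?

f=1: 16 faults
f=2: 10 faults
f=3: 10 faults
f=4: 8 faults
f=5: 8 faults
f=6: 6 faults
Smallest f with faults ≤ 8 is 4.

4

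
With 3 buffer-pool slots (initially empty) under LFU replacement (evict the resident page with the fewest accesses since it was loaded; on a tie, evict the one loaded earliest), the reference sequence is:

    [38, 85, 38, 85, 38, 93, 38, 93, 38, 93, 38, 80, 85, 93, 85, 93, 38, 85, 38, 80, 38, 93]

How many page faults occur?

6

38 → fault, frames {38}
85 → fault, frames {38,85}
38 → hit
85 → hit
38 → hit
93 → fault, frames {38,85,93}
38 → hit
93 → hit
38 → hit
93 → hit
38 → hit
80 → fault, evict 85, frames {38,93,80}
85 → fault, evict 80, frames {38,93,85}
93 → hit
85 → hit
93 → hit
38 → hit
85 → hit
38 → hit
80 → fault, evict 85, frames {38,93,80}
38 → hit
93 → hit
Page faults: 6.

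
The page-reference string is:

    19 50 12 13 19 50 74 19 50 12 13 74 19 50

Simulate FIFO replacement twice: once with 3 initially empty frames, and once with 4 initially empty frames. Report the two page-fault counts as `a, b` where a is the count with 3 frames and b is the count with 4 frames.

11, 12

3 frames: F F F F F F F . . F F . F F → 11 faults.
4 frames: F F F F . . F F F F F F F F → 12 faults.
12 > 11: adding a frame increased faults — Belady's anomaly.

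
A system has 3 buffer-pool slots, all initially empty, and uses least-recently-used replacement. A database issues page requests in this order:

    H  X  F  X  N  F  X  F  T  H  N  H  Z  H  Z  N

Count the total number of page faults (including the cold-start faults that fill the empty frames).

8

H: fault, frames (H)
X: fault, frames (H X)
F: fault, frames (H X F)
X: hit
N: fault, evict H, frames (F X N)
F: hit
X: hit
F: hit
T: fault, evict N, frames (X F T)
H: fault, evict X, frames (F T H)
N: fault, evict F, frames (T H N)
H: hit
Z: fault, evict T, frames (N H Z)
H: hit
Z: hit
N: hit
Page faults: 8.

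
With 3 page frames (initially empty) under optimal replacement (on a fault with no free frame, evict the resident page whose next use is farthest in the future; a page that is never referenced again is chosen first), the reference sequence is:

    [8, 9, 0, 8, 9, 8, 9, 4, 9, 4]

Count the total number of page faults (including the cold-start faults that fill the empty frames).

8 -> miss, frames {8}
9 -> miss, frames {8,9}
0 -> miss, frames {8,9,0}
8 -> hit
9 -> hit
8 -> hit
9 -> hit
4 -> miss, evict 0, frames {8,9,4}
9 -> hit
4 -> hit
Page faults: 4.

4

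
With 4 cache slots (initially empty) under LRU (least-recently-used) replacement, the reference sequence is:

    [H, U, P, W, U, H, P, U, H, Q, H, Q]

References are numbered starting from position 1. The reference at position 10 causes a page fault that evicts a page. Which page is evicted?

pos 1: H → fault, frames [H]
pos 2: U → fault, frames [H, U]
pos 3: P → fault, frames [H, U, P]
pos 4: W → fault, frames [H, U, P, W]
pos 5: U → hit
pos 6: H → hit
pos 7: P → hit
pos 8: U → hit
pos 9: H → hit
pos 10: Q → fault, evict W, frames [P, U, H, Q]
At position 10, page W is evicted.

W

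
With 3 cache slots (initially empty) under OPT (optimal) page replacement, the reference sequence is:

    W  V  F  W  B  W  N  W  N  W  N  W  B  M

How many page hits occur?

W -> fault, frames (W)
V -> fault, frames (W V)
F -> fault, frames (W V F)
W -> hit
B -> fault, evict F, frames (W V B)
W -> hit
N -> fault, evict V, frames (W B N)
W -> hit
N -> hit
W -> hit
N -> hit
W -> hit
B -> hit
M -> fault, evict N, frames (W B M)
Hits: 8.

8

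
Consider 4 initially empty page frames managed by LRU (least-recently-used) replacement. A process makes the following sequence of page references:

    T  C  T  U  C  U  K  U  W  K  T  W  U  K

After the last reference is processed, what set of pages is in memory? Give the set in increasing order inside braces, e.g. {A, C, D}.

{K, T, U, W}

T → miss, frames {T}
C → miss, frames {T,C}
T → hit
U → miss, frames {C,T,U}
C → hit
U → hit
K → miss, frames {T,C,U,K}
U → hit
W → miss, evict T, frames {C,K,U,W}
K → hit
T → miss, evict C, frames {U,W,K,T}
W → hit
U → hit
K → hit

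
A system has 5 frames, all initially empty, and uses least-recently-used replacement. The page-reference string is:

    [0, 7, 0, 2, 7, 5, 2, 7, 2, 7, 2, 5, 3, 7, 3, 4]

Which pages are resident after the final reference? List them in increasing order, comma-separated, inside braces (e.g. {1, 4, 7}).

{2, 3, 4, 5, 7}

0 -> miss, frames [0]
7 -> miss, frames [0, 7]
0 -> hit
2 -> miss, frames [7, 0, 2]
7 -> hit
5 -> miss, frames [0, 2, 7, 5]
2 -> hit
7 -> hit
2 -> hit
7 -> hit
2 -> hit
5 -> hit
3 -> miss, frames [0, 7, 2, 5, 3]
7 -> hit
3 -> hit
4 -> miss, evict 0, frames [2, 5, 7, 3, 4]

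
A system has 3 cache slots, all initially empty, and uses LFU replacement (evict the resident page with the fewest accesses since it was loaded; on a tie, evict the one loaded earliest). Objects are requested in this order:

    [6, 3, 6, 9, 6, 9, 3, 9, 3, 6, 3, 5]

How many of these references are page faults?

6 → fault, frames {6}
3 → fault, frames {6,3}
6 → hit
9 → fault, frames {6,3,9}
6 → hit
9 → hit
3 → hit
9 → hit
3 → hit
6 → hit
3 → hit
5 → fault, evict 9, frames {6,3,5}
Page faults: 4.

4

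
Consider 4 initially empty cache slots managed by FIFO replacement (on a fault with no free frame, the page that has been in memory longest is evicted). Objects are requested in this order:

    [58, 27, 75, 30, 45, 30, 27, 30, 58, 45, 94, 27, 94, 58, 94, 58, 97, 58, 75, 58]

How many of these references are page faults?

11

58: fault, frames {58}
27: fault, frames {58,27}
75: fault, frames {58,27,75}
30: fault, frames {58,27,75,30}
45: fault, evict 58, frames {27,75,30,45}
30: hit
27: hit
30: hit
58: fault, evict 27, frames {75,30,45,58}
45: hit
94: fault, evict 75, frames {30,45,58,94}
27: fault, evict 30, frames {45,58,94,27}
94: hit
58: hit
94: hit
58: hit
97: fault, evict 45, frames {58,94,27,97}
58: hit
75: fault, evict 58, frames {94,27,97,75}
58: fault, evict 94, frames {27,97,75,58}
Page faults: 11.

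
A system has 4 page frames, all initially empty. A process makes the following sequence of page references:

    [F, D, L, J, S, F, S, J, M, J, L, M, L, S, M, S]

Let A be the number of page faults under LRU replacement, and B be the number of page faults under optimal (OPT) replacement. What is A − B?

Under LRU: F F F F F F . . F . F . . . . . → 8 faults.
Under OPT: F F F F F . . . F . . . . . . . → 6 faults.
A − B = 8 − 6 = 2.

2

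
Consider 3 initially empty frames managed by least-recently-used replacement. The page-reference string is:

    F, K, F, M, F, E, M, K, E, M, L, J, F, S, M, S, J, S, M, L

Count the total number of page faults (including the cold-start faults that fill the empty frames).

12

F: fault, frames (F)
K: fault, frames (F K)
F: hit
M: fault, frames (K F M)
F: hit
E: fault, evict K, frames (M F E)
M: hit
K: fault, evict F, frames (E M K)
E: hit
M: hit
L: fault, evict K, frames (E M L)
J: fault, evict E, frames (M L J)
F: fault, evict M, frames (L J F)
S: fault, evict L, frames (J F S)
M: fault, evict J, frames (F S M)
S: hit
J: fault, evict F, frames (M S J)
S: hit
M: hit
L: fault, evict J, frames (S M L)
Page faults: 12.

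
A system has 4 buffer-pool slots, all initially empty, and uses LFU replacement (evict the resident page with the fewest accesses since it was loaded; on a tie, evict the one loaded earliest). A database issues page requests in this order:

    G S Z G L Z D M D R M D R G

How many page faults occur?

9

G: miss, frames {G}
S: miss, frames {G,S}
Z: miss, frames {G,S,Z}
G: hit
L: miss, frames {G,S,Z,L}
Z: hit
D: miss, evict S, frames {G,Z,L,D}
M: miss, evict L, frames {G,Z,D,M}
D: hit
R: miss, evict M, frames {G,Z,D,R}
M: miss, evict R, frames {G,Z,D,M}
D: hit
R: miss, evict M, frames {G,Z,D,R}
G: hit
Page faults: 9.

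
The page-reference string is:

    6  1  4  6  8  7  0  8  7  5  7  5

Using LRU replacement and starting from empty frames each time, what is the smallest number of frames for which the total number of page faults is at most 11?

2

f=1: 12 faults
f=2: 10 faults
f=3: 7 faults
f=4: 7 faults
f=5: 7 faults
f=6: 7 faults
f=7: 7 faults
Smallest f with faults ≤ 11 is 2.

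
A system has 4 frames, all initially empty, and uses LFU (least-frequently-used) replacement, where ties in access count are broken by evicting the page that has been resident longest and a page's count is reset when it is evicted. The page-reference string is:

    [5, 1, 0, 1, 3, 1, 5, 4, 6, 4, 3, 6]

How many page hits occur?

5 → miss, frames {5}
1 → miss, frames {5,1}
0 → miss, frames {5,1,0}
1 → hit
3 → miss, frames {5,1,0,3}
1 → hit
5 → hit
4 → miss, evict 0, frames {5,1,3,4}
6 → miss, evict 3, frames {5,1,4,6}
4 → hit
3 → miss, evict 6, frames {5,1,4,3}
6 → miss, evict 3, frames {5,1,4,6}
Hits: 4.

4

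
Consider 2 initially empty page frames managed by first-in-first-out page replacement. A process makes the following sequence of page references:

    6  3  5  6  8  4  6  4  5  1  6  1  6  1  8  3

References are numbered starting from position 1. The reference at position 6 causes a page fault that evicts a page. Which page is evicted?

pos 1: 6 -> miss, frames {6}
pos 2: 3 -> miss, frames {6,3}
pos 3: 5 -> miss, evict 6, frames {3,5}
pos 4: 6 -> miss, evict 3, frames {5,6}
pos 5: 8 -> miss, evict 5, frames {6,8}
pos 6: 4 -> miss, evict 6, frames {8,4}
At position 6, page 6 is evicted.

6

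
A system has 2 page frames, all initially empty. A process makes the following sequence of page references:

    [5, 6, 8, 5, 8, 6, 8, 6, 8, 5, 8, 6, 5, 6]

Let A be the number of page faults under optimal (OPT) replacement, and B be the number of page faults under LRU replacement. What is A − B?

-2

Under OPT: F F F . . F . . . F . F . . → 6 faults.
Under LRU: F F F F . F . . . F . F F . → 8 faults.
A − B = 6 − 8 = -2.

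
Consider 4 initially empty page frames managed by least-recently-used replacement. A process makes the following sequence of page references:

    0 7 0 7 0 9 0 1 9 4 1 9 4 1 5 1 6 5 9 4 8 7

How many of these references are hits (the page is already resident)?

11

0: miss, frames (0)
7: miss, frames (0 7)
0: hit
7: hit
0: hit
9: miss, frames (7 0 9)
0: hit
1: miss, frames (7 9 0 1)
9: hit
4: miss, evict 7, frames (0 1 9 4)
1: hit
9: hit
4: hit
1: hit
5: miss, evict 0, frames (9 4 1 5)
1: hit
6: miss, evict 9, frames (4 5 1 6)
5: hit
9: miss, evict 4, frames (1 6 5 9)
4: miss, evict 1, frames (6 5 9 4)
8: miss, evict 6, frames (5 9 4 8)
7: miss, evict 5, frames (9 4 8 7)
Hits: 11.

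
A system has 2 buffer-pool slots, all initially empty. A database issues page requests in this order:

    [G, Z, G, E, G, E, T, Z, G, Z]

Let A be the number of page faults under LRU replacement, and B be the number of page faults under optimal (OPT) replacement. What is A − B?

Under LRU: F F . F . . F F F . → 6 faults.
Under OPT: F F . F . . F F . . → 5 faults.
A − B = 6 − 5 = 1.

1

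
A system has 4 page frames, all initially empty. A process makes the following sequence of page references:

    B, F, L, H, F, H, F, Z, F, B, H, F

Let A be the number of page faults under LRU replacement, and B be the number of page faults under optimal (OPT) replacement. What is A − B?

Under LRU: F F F F . . . F . F . . → 6 faults.
Under OPT: F F F F . . . F . . . . → 5 faults.
A − B = 6 − 5 = 1.

1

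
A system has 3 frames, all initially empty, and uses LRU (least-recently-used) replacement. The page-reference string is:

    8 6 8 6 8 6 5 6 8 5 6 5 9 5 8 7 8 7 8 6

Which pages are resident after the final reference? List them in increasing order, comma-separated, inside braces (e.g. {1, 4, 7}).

8 -> fault, frames [8]
6 -> fault, frames [8, 6]
8 -> hit
6 -> hit
8 -> hit
6 -> hit
5 -> fault, frames [8, 6, 5]
6 -> hit
8 -> hit
5 -> hit
6 -> hit
5 -> hit
9 -> fault, evict 8, frames [6, 5, 9]
5 -> hit
8 -> fault, evict 6, frames [9, 5, 8]
7 -> fault, evict 9, frames [5, 8, 7]
8 -> hit
7 -> hit
8 -> hit
6 -> fault, evict 5, frames [7, 8, 6]

{6, 7, 8}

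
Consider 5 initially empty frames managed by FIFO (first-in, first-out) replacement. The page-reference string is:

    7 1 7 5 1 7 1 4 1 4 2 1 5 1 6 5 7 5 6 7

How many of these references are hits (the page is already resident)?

7: fault, frames (7)
1: fault, frames (7 1)
7: hit
5: fault, frames (7 1 5)
1: hit
7: hit
1: hit
4: fault, frames (7 1 5 4)
1: hit
4: hit
2: fault, frames (7 1 5 4 2)
1: hit
5: hit
1: hit
6: fault, evict 7, frames (1 5 4 2 6)
5: hit
7: fault, evict 1, frames (5 4 2 6 7)
5: hit
6: hit
7: hit
Hits: 13.

13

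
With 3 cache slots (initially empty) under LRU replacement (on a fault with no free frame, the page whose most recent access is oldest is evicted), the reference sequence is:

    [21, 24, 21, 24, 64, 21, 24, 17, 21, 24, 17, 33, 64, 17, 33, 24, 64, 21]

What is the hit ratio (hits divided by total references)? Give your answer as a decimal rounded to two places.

21 -> fault, frames (21)
24 -> fault, frames (21 24)
21 -> hit
24 -> hit
64 -> fault, frames (21 24 64)
21 -> hit
24 -> hit
17 -> fault, evict 64, frames (21 24 17)
21 -> hit
24 -> hit
17 -> hit
33 -> fault, evict 21, frames (24 17 33)
64 -> fault, evict 24, frames (17 33 64)
17 -> hit
33 -> hit
24 -> fault, evict 64, frames (17 33 24)
64 -> fault, evict 17, frames (33 24 64)
21 -> fault, evict 33, frames (24 64 21)
Hits: 9 of 18 references → 9/18 = 0.5000.

0.50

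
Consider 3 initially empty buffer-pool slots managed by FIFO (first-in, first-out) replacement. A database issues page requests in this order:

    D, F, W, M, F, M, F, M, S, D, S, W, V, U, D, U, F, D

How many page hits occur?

D → miss, frames {D}
F → miss, frames {D,F}
W → miss, frames {D,F,W}
M → miss, evict D, frames {F,W,M}
F → hit
M → hit
F → hit
M → hit
S → miss, evict F, frames {W,M,S}
D → miss, evict W, frames {M,S,D}
S → hit
W → miss, evict M, frames {S,D,W}
V → miss, evict S, frames {D,W,V}
U → miss, evict D, frames {W,V,U}
D → miss, evict W, frames {V,U,D}
U → hit
F → miss, evict V, frames {U,D,F}
D → hit
Hits: 7.

7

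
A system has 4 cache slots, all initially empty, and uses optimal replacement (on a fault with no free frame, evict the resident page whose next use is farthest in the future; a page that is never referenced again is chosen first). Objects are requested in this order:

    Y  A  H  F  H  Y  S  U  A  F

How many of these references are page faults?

Y -> miss, frames {Y}
A -> miss, frames {Y,A}
H -> miss, frames {Y,A,H}
F -> miss, frames {Y,A,H,F}
H -> hit
Y -> hit
S -> miss, evict H, frames {Y,A,F,S}
U -> miss, evict S, frames {Y,A,F,U}
A -> hit
F -> hit
Page faults: 6.

6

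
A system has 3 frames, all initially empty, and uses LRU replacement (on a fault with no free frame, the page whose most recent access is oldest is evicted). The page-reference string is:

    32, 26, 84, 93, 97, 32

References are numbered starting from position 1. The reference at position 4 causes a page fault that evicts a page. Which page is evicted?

pos 1: 32 → miss, frames (32)
pos 2: 26 → miss, frames (32 26)
pos 3: 84 → miss, frames (32 26 84)
pos 4: 93 → miss, evict 32, frames (26 84 93)
At position 4, page 32 is evicted.

32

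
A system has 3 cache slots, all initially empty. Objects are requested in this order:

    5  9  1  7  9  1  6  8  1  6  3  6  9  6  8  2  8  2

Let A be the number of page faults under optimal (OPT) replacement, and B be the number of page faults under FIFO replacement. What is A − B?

-3

Under OPT: F F F F . . F F . . F . F . . F . . → 9 faults.
Under FIFO: F F F F . . F F F . F F F . F F . . → 12 faults.
A − B = 9 − 12 = -3.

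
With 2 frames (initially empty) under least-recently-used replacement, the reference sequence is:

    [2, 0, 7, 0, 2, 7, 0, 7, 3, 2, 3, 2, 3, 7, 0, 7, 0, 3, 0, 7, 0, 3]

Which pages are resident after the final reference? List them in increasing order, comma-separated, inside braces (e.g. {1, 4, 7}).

2 → miss, frames {2}
0 → miss, frames {2,0}
7 → miss, evict 2, frames {0,7}
0 → hit
2 → miss, evict 7, frames {0,2}
7 → miss, evict 0, frames {2,7}
0 → miss, evict 2, frames {7,0}
7 → hit
3 → miss, evict 0, frames {7,3}
2 → miss, evict 7, frames {3,2}
3 → hit
2 → hit
3 → hit
7 → miss, evict 2, frames {3,7}
0 → miss, evict 3, frames {7,0}
7 → hit
0 → hit
3 → miss, evict 7, frames {0,3}
0 → hit
7 → miss, evict 3, frames {0,7}
0 → hit
3 → miss, evict 7, frames {0,3}

{0, 3}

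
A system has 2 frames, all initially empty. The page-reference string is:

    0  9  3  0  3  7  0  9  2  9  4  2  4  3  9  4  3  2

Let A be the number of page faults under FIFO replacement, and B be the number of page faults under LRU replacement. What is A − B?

Under FIFO: F F F F . F . F F . F . . F F F F F → 13 faults.
Under LRU: F F F F . F F F F . F F . F F F F F → 15 faults.
A − B = 13 − 15 = -2.

-2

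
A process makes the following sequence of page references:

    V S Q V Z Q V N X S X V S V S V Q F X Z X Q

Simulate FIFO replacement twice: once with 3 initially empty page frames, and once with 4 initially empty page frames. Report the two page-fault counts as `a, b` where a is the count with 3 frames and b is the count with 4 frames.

14, 12

3 frames: F F F . F . F F F F . F . . . . F F F F . F → 14 faults.
4 frames: F F F . F . . F F F . F . . . . F F F F . . → 12 faults.
12 < 14: adding a frame reduced faults, as is typical.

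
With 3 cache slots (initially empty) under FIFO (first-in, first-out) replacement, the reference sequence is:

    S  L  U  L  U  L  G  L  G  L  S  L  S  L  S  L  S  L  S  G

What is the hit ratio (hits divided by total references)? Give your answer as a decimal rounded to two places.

S → fault, frames [S]
L → fault, frames [S, L]
U → fault, frames [S, L, U]
L → hit
U → hit
L → hit
G → fault, evict S, frames [L, U, G]
L → hit
G → hit
L → hit
S → fault, evict L, frames [U, G, S]
L → fault, evict U, frames [G, S, L]
S → hit
L → hit
S → hit
L → hit
S → hit
L → hit
S → hit
G → hit
Hits: 14 of 20 references → 14/20 = 0.7000.

0.70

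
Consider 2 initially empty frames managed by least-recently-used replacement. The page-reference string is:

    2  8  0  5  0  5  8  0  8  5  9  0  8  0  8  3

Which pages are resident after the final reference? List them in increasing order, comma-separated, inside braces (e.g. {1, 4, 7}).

{3, 8}

2: fault, frames (2)
8: fault, frames (2 8)
0: fault, evict 2, frames (8 0)
5: fault, evict 8, frames (0 5)
0: hit
5: hit
8: fault, evict 0, frames (5 8)
0: fault, evict 5, frames (8 0)
8: hit
5: fault, evict 0, frames (8 5)
9: fault, evict 8, frames (5 9)
0: fault, evict 5, frames (9 0)
8: fault, evict 9, frames (0 8)
0: hit
8: hit
3: fault, evict 0, frames (8 3)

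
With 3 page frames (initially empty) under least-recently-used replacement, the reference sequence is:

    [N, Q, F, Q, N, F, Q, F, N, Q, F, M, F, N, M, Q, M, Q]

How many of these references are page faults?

6

N: miss, frames (N)
Q: miss, frames (N Q)
F: miss, frames (N Q F)
Q: hit
N: hit
F: hit
Q: hit
F: hit
N: hit
Q: hit
F: hit
M: miss, evict N, frames (Q F M)
F: hit
N: miss, evict Q, frames (M F N)
M: hit
Q: miss, evict F, frames (N M Q)
M: hit
Q: hit
Page faults: 6.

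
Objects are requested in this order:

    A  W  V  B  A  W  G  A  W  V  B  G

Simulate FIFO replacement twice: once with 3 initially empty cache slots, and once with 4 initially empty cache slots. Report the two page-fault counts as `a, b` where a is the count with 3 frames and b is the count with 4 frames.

3 frames: F F F F F F F . . F F . → 9 faults.
4 frames: F F F F . . F F F F F F → 10 faults.
10 > 9: adding a frame increased faults — Belady's anomaly.

9, 10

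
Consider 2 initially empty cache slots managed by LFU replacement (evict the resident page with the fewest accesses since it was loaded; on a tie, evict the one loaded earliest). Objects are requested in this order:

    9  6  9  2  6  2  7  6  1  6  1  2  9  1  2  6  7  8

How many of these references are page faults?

16

9: fault, frames [9]
6: fault, frames [9, 6]
9: hit
2: fault, evict 6, frames [9, 2]
6: fault, evict 2, frames [9, 6]
2: fault, evict 6, frames [9, 2]
7: fault, evict 2, frames [9, 7]
6: fault, evict 7, frames [9, 6]
1: fault, evict 6, frames [9, 1]
6: fault, evict 1, frames [9, 6]
1: fault, evict 6, frames [9, 1]
2: fault, evict 1, frames [9, 2]
9: hit
1: fault, evict 2, frames [9, 1]
2: fault, evict 1, frames [9, 2]
6: fault, evict 2, frames [9, 6]
7: fault, evict 6, frames [9, 7]
8: fault, evict 7, frames [9, 8]
Page faults: 16.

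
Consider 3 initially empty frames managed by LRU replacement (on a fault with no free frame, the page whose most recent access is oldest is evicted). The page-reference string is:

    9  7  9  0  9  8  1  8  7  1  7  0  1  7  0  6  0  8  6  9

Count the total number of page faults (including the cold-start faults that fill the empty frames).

9 -> fault, frames [9]
7 -> fault, frames [9, 7]
9 -> hit
0 -> fault, frames [7, 9, 0]
9 -> hit
8 -> fault, evict 7, frames [0, 9, 8]
1 -> fault, evict 0, frames [9, 8, 1]
8 -> hit
7 -> fault, evict 9, frames [1, 8, 7]
1 -> hit
7 -> hit
0 -> fault, evict 8, frames [1, 7, 0]
1 -> hit
7 -> hit
0 -> hit
6 -> fault, evict 1, frames [7, 0, 6]
0 -> hit
8 -> fault, evict 7, frames [6, 0, 8]
6 -> hit
9 -> fault, evict 0, frames [8, 6, 9]
Page faults: 10.

10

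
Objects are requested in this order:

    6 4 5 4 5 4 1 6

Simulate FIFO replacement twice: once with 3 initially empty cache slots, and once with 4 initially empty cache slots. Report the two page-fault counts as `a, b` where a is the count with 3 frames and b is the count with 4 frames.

3 frames: F F F . . . F F → 5 faults.
4 frames: F F F . . . F . → 4 faults.
4 < 5: adding a frame reduced faults, as is typical.

5, 4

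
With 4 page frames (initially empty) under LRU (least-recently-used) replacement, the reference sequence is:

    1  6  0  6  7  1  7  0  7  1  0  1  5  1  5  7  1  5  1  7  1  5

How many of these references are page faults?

5

1 → fault, frames {1}
6 → fault, frames {1,6}
0 → fault, frames {1,6,0}
6 → hit
7 → fault, frames {1,0,6,7}
1 → hit
7 → hit
0 → hit
7 → hit
1 → hit
0 → hit
1 → hit
5 → fault, evict 6, frames {7,0,1,5}
1 → hit
5 → hit
7 → hit
1 → hit
5 → hit
1 → hit
7 → hit
1 → hit
5 → hit
Page faults: 5.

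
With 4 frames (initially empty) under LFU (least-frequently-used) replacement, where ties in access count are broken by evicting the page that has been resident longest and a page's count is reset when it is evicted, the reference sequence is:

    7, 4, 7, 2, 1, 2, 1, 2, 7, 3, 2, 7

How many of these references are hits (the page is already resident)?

7 → fault, frames [7]
4 → fault, frames [7, 4]
7 → hit
2 → fault, frames [7, 4, 2]
1 → fault, frames [7, 4, 2, 1]
2 → hit
1 → hit
2 → hit
7 → hit
3 → fault, evict 4, frames [7, 2, 1, 3]
2 → hit
7 → hit
Hits: 7.

7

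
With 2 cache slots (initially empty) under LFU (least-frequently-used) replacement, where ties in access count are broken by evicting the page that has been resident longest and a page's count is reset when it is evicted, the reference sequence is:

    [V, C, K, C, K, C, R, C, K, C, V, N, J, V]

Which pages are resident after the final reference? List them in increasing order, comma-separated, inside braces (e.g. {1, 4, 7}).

{C, V}

V: fault, frames (V)
C: fault, frames (V C)
K: fault, evict V, frames (C K)
C: hit
K: hit
C: hit
R: fault, evict K, frames (C R)
C: hit
K: fault, evict R, frames (C K)
C: hit
V: fault, evict K, frames (C V)
N: fault, evict V, frames (C N)
J: fault, evict N, frames (C J)
V: fault, evict J, frames (C V)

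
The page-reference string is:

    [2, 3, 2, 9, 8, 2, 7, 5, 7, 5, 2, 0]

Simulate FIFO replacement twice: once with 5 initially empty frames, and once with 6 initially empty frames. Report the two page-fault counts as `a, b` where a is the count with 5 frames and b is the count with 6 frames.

8, 7

5 frames: F F . F F . F F . . F F → 8 faults.
6 frames: F F . F F . F F . . . F → 7 faults.
7 < 8: adding a frame reduced faults, as is typical.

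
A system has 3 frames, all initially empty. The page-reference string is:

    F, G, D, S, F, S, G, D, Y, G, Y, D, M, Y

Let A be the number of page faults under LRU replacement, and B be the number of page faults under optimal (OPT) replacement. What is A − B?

Under LRU: F F F F F . F F F . . . F . → 9 faults.
Under OPT: F F F F . . . F F . . . F . → 7 faults.
A − B = 9 − 7 = 2.

2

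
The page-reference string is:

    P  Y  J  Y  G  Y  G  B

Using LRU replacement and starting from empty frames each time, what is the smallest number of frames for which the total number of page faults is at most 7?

f=1: 8 faults
f=2: 5 faults
f=3: 5 faults
f=4: 5 faults
f=5: 5 faults
Smallest f with faults ≤ 7 is 2.

2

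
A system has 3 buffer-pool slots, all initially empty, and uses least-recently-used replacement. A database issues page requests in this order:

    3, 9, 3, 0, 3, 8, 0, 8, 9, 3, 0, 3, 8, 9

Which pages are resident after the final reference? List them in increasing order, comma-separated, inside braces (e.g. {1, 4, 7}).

{3, 8, 9}

3 -> miss, frames [3]
9 -> miss, frames [3, 9]
3 -> hit
0 -> miss, frames [9, 3, 0]
3 -> hit
8 -> miss, evict 9, frames [0, 3, 8]
0 -> hit
8 -> hit
9 -> miss, evict 3, frames [0, 8, 9]
3 -> miss, evict 0, frames [8, 9, 3]
0 -> miss, evict 8, frames [9, 3, 0]
3 -> hit
8 -> miss, evict 9, frames [0, 3, 8]
9 -> miss, evict 0, frames [3, 8, 9]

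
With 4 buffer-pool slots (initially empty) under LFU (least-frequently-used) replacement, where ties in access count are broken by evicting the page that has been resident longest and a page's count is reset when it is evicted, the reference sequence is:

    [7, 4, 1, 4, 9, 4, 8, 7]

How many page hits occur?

2

7 -> miss, frames (7)
4 -> miss, frames (7 4)
1 -> miss, frames (7 4 1)
4 -> hit
9 -> miss, frames (7 4 1 9)
4 -> hit
8 -> miss, evict 7, frames (4 1 9 8)
7 -> miss, evict 1, frames (4 9 8 7)
Hits: 2.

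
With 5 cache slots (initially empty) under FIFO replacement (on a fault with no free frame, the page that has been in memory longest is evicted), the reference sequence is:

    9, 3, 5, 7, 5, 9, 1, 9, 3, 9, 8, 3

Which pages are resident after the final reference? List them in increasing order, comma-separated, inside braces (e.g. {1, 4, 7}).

9 -> fault, frames {9}
3 -> fault, frames {9,3}
5 -> fault, frames {9,3,5}
7 -> fault, frames {9,3,5,7}
5 -> hit
9 -> hit
1 -> fault, frames {9,3,5,7,1}
9 -> hit
3 -> hit
9 -> hit
8 -> fault, evict 9, frames {3,5,7,1,8}
3 -> hit

{1, 3, 5, 7, 8}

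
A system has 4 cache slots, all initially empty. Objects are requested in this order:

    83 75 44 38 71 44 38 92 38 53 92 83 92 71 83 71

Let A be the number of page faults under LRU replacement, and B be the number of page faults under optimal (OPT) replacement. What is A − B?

Under LRU: F F F F F . . F . F . F . F . . → 9 faults.
Under OPT: F F F F F . . F . F . . . . . . → 7 faults.
A − B = 9 − 7 = 2.

2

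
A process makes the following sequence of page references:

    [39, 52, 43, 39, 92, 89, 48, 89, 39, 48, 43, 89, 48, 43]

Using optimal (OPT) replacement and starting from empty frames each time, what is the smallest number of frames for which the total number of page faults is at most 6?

4

f=1: 14 faults
f=2: 10 faults
f=3: 7 faults
f=4: 6 faults
f=5: 6 faults
f=6: 6 faults
Smallest f with faults ≤ 6 is 4.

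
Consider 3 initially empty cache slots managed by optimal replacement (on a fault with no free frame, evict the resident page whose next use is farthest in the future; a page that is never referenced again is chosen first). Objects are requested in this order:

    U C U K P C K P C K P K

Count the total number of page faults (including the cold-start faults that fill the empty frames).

4

U: fault, frames {U}
C: fault, frames {U,C}
U: hit
K: fault, frames {U,C,K}
P: fault, evict U, frames {C,K,P}
C: hit
K: hit
P: hit
C: hit
K: hit
P: hit
K: hit
Page faults: 4.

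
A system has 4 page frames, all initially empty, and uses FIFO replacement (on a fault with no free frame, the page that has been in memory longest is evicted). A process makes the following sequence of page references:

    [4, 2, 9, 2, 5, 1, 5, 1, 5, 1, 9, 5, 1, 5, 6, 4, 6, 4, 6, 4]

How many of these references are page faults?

4 → fault, frames (4)
2 → fault, frames (4 2)
9 → fault, frames (4 2 9)
2 → hit
5 → fault, frames (4 2 9 5)
1 → fault, evict 4, frames (2 9 5 1)
5 → hit
1 → hit
5 → hit
1 → hit
9 → hit
5 → hit
1 → hit
5 → hit
6 → fault, evict 2, frames (9 5 1 6)
4 → fault, evict 9, frames (5 1 6 4)
6 → hit
4 → hit
6 → hit
4 → hit
Page faults: 7.

7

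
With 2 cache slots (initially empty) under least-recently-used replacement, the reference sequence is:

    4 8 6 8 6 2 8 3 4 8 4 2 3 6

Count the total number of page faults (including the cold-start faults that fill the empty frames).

4 → miss, frames (4)
8 → miss, frames (4 8)
6 → miss, evict 4, frames (8 6)
8 → hit
6 → hit
2 → miss, evict 8, frames (6 2)
8 → miss, evict 6, frames (2 8)
3 → miss, evict 2, frames (8 3)
4 → miss, evict 8, frames (3 4)
8 → miss, evict 3, frames (4 8)
4 → hit
2 → miss, evict 8, frames (4 2)
3 → miss, evict 4, frames (2 3)
6 → miss, evict 2, frames (3 6)
Page faults: 11.

11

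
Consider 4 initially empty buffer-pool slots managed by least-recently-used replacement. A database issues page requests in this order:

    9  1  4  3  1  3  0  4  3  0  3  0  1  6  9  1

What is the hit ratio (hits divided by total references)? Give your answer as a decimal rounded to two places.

0.56

9: fault, frames (9)
1: fault, frames (9 1)
4: fault, frames (9 1 4)
3: fault, frames (9 1 4 3)
1: hit
3: hit
0: fault, evict 9, frames (4 1 3 0)
4: hit
3: hit
0: hit
3: hit
0: hit
1: hit
6: fault, evict 4, frames (3 0 1 6)
9: fault, evict 3, frames (0 1 6 9)
1: hit
Hits: 9 of 16 references → 9/16 = 0.5625.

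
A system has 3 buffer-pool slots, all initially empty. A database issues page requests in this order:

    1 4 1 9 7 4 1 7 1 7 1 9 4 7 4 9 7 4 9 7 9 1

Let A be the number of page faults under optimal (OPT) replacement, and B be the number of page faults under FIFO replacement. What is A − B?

-3

Under OPT: F F . F F . . . . . . F . . . . . . . . . F → 6 faults.
Under FIFO: F F . F F . F . . . . . F . . F F . . . . F → 9 faults.
A − B = 6 − 9 = -3.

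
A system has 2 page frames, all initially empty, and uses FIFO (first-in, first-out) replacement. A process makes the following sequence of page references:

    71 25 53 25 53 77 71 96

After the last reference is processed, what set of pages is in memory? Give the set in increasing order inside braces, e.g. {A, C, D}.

71 -> fault, frames (71)
25 -> fault, frames (71 25)
53 -> fault, evict 71, frames (25 53)
25 -> hit
53 -> hit
77 -> fault, evict 25, frames (53 77)
71 -> fault, evict 53, frames (77 71)
96 -> fault, evict 77, frames (71 96)

{71, 96}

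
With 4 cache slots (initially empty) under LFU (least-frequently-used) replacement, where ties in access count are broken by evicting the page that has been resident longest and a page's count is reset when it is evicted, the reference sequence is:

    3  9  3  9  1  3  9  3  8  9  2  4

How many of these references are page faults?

3: fault, frames {3}
9: fault, frames {3,9}
3: hit
9: hit
1: fault, frames {3,9,1}
3: hit
9: hit
3: hit
8: fault, frames {3,9,1,8}
9: hit
2: fault, evict 1, frames {3,9,8,2}
4: fault, evict 8, frames {3,9,2,4}
Page faults: 6.

6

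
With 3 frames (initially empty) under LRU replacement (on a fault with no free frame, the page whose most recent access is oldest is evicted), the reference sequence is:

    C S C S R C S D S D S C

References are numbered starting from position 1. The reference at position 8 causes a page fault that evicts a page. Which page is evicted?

R

pos 1: C -> fault, frames (C)
pos 2: S -> fault, frames (C S)
pos 3: C -> hit
pos 4: S -> hit
pos 5: R -> fault, frames (C S R)
pos 6: C -> hit
pos 7: S -> hit
pos 8: D -> fault, evict R, frames (C S D)
At position 8, page R is evicted.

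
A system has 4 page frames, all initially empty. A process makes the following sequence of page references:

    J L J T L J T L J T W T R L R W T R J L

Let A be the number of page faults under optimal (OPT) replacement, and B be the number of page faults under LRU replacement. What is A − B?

-2

Under OPT: F F . F . . . . . . F . F . . . . . F . → 6 faults.
Under LRU: F F . F . . . . . . F . F F . . . . F F → 8 faults.
A − B = 6 − 8 = -2.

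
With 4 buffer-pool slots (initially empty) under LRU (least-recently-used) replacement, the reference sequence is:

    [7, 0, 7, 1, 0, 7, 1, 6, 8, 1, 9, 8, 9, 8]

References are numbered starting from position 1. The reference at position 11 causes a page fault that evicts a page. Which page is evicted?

pos 1: 7 → fault, frames {7}
pos 2: 0 → fault, frames {7,0}
pos 3: 7 → hit
pos 4: 1 → fault, frames {0,7,1}
pos 5: 0 → hit
pos 6: 7 → hit
pos 7: 1 → hit
pos 8: 6 → fault, frames {0,7,1,6}
pos 9: 8 → fault, evict 0, frames {7,1,6,8}
pos 10: 1 → hit
pos 11: 9 → fault, evict 7, frames {6,8,1,9}
At position 11, page 7 is evicted.

7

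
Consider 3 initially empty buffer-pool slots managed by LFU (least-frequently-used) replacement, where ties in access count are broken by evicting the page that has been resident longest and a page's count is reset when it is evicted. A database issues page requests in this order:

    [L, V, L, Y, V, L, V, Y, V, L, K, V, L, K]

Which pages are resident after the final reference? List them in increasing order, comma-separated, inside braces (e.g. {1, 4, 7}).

{K, L, V}

L: miss, frames {L}
V: miss, frames {L,V}
L: hit
Y: miss, frames {L,V,Y}
V: hit
L: hit
V: hit
Y: hit
V: hit
L: hit
K: miss, evict Y, frames {L,V,K}
V: hit
L: hit
K: hit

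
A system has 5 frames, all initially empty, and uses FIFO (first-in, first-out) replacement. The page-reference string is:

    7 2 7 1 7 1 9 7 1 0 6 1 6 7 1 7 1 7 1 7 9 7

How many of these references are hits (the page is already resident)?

15

7 -> miss, frames (7)
2 -> miss, frames (7 2)
7 -> hit
1 -> miss, frames (7 2 1)
7 -> hit
1 -> hit
9 -> miss, frames (7 2 1 9)
7 -> hit
1 -> hit
0 -> miss, frames (7 2 1 9 0)
6 -> miss, evict 7, frames (2 1 9 0 6)
1 -> hit
6 -> hit
7 -> miss, evict 2, frames (1 9 0 6 7)
1 -> hit
7 -> hit
1 -> hit
7 -> hit
1 -> hit
7 -> hit
9 -> hit
7 -> hit
Hits: 15.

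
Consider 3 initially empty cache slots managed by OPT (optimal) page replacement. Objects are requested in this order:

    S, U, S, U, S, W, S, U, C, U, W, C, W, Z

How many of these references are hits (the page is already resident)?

S -> fault, frames {S}
U -> fault, frames {S,U}
S -> hit
U -> hit
S -> hit
W -> fault, frames {S,U,W}
S -> hit
U -> hit
C -> fault, evict S, frames {U,W,C}
U -> hit
W -> hit
C -> hit
W -> hit
Z -> fault, evict C, frames {U,W,Z}
Hits: 9.

9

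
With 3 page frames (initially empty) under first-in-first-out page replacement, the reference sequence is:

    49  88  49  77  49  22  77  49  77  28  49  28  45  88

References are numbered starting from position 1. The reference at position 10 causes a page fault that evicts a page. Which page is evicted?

pos 1: 49: miss, frames {49}
pos 2: 88: miss, frames {49,88}
pos 3: 49: hit
pos 4: 77: miss, frames {49,88,77}
pos 5: 49: hit
pos 6: 22: miss, evict 49, frames {88,77,22}
pos 7: 77: hit
pos 8: 49: miss, evict 88, frames {77,22,49}
pos 9: 77: hit
pos 10: 28: miss, evict 77, frames {22,49,28}
At position 10, page 77 is evicted.

77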